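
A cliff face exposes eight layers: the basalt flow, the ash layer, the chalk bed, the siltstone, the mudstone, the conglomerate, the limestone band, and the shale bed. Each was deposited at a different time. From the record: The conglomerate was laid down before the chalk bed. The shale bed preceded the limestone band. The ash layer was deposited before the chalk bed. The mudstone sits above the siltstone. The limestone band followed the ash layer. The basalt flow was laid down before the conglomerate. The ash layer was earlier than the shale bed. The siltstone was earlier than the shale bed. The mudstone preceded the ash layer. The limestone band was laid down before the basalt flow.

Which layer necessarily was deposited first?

the siltstone

The siltstone has a chain of constraints placing it before every other layer, so the siltstone must be first.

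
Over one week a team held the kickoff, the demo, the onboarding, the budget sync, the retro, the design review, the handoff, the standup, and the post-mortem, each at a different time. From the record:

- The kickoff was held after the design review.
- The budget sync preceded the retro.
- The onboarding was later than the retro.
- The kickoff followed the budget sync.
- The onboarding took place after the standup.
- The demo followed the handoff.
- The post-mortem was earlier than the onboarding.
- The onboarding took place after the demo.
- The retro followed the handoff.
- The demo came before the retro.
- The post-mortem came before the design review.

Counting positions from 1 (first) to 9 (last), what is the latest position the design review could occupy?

The design review must come before the kickoff — 1 meeting forced after it.
Everything else can be placed before the design review in some valid order, so the design review can sit as late as position 9 − 1 = 8.

8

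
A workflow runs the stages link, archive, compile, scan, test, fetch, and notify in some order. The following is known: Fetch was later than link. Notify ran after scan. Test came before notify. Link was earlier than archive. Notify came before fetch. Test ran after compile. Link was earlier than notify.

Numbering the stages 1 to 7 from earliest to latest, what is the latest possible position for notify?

6

Notify must come before fetch — 1 stage forced after it.
Everything else can be placed before notify in some valid order, so notify can sit as late as position 7 − 1 = 6.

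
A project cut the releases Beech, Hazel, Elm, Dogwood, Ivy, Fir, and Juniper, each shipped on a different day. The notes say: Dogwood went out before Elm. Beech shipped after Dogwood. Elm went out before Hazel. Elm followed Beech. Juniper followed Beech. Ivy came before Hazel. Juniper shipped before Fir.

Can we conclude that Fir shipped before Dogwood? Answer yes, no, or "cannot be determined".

no

Tracing the constraints gives Dogwood → Beech → Juniper → Fir, so Dogwood must come before Fir.
That means Fir cannot be before Dogwood.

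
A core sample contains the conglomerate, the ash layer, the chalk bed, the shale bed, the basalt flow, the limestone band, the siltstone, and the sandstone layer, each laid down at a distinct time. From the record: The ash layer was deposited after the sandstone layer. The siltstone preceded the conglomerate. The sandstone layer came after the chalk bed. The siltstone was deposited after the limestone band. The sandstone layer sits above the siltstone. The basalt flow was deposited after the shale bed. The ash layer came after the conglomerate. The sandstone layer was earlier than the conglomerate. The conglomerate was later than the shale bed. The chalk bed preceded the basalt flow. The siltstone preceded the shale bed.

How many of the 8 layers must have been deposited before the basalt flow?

Directly stated before the basalt flow: the chalk bed and the shale bed.
The limestone band reaches the basalt flow via the limestone band → the siltstone → the shale bed → the basalt flow.
The siltstone reaches the basalt flow via the siltstone → the shale bed → the basalt flow.
No chain forces the conglomerate (or any of the others) ahead of the basalt flow.
That's the chalk bed, the limestone band, the shale bed, and the siltstone — 4 in all.

4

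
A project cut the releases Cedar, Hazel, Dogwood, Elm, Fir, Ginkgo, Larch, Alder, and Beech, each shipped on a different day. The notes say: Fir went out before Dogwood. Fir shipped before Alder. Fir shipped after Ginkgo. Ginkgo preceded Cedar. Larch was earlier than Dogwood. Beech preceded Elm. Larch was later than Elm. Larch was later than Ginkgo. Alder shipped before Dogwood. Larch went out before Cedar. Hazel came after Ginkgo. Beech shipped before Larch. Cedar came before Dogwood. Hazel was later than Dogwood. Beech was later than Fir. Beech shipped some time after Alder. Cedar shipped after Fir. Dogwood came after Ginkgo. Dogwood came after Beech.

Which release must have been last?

Hazel

Every other release has a chain of constraints placing it before Hazel, so Hazel is last.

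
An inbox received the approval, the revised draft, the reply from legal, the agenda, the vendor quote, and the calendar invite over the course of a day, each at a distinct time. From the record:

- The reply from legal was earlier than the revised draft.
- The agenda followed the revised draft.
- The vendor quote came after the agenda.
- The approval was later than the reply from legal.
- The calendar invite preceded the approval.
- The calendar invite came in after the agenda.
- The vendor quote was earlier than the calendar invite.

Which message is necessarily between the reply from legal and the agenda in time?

the revised draft

Tracing the constraints gives the reply from legal → the revised draft → the agenda, so the revised draft sits after the reply from legal and before the agenda.
No other message is forced both after the reply from legal and before the agenda.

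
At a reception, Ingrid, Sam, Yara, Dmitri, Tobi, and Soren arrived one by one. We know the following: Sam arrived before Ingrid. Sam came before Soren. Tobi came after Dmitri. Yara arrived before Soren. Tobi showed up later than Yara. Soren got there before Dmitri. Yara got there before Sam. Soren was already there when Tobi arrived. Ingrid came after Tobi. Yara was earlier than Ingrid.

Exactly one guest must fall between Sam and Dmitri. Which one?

Tracing the constraints gives Sam → Soren → Dmitri, so Soren sits after Sam and before Dmitri.
No other guest is forced both after Sam and before Dmitri.

Soren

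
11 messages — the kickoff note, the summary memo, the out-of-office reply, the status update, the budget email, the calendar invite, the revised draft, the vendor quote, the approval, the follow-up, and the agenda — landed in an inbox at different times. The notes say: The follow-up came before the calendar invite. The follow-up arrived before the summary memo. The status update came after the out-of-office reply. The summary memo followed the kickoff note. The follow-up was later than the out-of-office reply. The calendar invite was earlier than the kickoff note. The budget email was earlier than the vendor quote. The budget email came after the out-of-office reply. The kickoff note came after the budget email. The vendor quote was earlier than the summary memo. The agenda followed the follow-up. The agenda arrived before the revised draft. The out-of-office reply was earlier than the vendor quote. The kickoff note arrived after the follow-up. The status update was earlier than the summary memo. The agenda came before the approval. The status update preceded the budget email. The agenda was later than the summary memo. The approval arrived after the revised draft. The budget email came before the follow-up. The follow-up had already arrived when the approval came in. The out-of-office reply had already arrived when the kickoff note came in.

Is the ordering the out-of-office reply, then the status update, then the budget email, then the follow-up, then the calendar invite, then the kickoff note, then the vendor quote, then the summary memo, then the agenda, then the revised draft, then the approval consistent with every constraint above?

Check each stated constraint against the proposed order — e.g. the status update is ahead of the summary memo; the follow-up is ahead of the approval. Every pair is in the required order; nothing is violated.

yes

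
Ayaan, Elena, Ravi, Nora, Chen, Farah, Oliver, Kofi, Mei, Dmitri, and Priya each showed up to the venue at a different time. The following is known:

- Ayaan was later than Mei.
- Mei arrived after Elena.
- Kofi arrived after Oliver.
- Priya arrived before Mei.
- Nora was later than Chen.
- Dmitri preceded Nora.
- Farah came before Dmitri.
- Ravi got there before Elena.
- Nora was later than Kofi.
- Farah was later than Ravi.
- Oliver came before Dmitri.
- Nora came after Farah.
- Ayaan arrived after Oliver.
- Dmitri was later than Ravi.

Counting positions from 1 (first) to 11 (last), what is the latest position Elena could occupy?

Elena must come before Ayaan and Mei — 2 guests forced after them.
Everything else can be placed before Elena in some valid order, so Elena can sit as late as position 11 − 2 = 9.

9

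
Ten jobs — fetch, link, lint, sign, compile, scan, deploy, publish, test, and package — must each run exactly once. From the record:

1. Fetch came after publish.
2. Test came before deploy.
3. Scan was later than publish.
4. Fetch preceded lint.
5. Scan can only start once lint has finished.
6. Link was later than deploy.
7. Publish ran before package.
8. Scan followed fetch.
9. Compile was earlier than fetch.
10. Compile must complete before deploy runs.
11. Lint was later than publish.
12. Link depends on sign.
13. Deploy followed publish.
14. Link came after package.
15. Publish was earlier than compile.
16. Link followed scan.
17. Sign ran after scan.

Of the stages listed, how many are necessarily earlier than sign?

Directly stated before sign: scan.
Compile reaches sign via compile → fetch → scan → sign.
Fetch reaches sign via fetch → scan → sign.
Lint reaches sign via lint → scan → sign.
Likewise publish reaches sign by chaining the stated constraints.
That's compile, fetch, lint, publish, and scan — 5 in all.

5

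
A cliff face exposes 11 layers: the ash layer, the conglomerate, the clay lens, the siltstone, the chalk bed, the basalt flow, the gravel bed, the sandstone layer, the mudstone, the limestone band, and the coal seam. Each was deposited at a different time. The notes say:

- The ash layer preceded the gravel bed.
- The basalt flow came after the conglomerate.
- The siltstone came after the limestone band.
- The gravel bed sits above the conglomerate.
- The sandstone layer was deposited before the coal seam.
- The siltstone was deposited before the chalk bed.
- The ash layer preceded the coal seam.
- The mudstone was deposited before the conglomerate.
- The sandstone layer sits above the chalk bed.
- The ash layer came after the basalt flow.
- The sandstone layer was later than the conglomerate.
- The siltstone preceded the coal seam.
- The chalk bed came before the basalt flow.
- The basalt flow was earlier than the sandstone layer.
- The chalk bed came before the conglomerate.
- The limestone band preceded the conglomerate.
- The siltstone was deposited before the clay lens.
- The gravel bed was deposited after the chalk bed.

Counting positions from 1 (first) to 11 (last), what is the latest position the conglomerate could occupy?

The conglomerate must come before the ash layer, the basalt flow, the coal seam, the gravel bed, and the sandstone layer — 5 layers forced after it.
Everything else can be placed before the conglomerate in some valid order, so the conglomerate can sit as late as position 11 − 5 = 6.

6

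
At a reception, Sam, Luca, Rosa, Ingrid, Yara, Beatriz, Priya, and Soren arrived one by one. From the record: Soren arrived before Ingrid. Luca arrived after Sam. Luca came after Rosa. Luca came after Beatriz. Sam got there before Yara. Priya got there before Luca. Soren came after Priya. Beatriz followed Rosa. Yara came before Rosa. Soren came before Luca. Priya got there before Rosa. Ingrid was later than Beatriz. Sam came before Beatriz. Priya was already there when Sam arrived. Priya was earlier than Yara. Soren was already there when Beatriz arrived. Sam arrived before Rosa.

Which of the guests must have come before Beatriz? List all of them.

Directly stated before Beatriz: Rosa, Sam, and Soren.
Priya reaches Beatriz via Priya → Sam → Beatriz.
Yara reaches Beatriz via Yara → Rosa → Beatriz.
No chain forces Ingrid (or any of the others) ahead of Beatriz.

Priya, Rosa, Sam, Soren, Yara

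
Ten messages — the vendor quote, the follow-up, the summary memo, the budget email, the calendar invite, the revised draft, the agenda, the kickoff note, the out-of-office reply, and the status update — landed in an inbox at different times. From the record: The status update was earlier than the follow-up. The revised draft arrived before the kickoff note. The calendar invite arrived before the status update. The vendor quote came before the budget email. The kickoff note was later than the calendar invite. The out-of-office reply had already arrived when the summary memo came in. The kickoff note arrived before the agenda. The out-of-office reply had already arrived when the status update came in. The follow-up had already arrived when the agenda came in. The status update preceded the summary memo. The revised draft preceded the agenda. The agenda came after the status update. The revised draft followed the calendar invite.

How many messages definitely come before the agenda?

6

Directly stated before the agenda: the follow-up, the kickoff note, the revised draft, and the status update.
The calendar invite reaches the agenda via the calendar invite → the revised draft → the agenda.
The out-of-office reply reaches the agenda via the out-of-office reply → the status update → the agenda.
That's the calendar invite, the follow-up, the kickoff note, the out-of-office reply, the revised draft, and the status update — 6 in all.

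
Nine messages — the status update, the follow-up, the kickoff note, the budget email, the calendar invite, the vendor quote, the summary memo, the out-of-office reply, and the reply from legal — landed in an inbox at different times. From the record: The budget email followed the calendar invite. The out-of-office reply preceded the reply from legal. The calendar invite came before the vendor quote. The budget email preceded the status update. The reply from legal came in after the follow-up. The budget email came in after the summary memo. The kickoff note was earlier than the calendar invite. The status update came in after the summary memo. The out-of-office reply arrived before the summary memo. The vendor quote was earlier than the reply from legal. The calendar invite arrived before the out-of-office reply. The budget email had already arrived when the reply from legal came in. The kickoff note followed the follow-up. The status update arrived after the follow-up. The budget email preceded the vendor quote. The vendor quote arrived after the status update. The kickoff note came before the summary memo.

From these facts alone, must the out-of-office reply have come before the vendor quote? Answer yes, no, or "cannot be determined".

yes

Chain the constraints: the out-of-office reply → the summary memo → the status update → the vendor quote. Each link is directly stated, so the out-of-office reply comes before the vendor quote.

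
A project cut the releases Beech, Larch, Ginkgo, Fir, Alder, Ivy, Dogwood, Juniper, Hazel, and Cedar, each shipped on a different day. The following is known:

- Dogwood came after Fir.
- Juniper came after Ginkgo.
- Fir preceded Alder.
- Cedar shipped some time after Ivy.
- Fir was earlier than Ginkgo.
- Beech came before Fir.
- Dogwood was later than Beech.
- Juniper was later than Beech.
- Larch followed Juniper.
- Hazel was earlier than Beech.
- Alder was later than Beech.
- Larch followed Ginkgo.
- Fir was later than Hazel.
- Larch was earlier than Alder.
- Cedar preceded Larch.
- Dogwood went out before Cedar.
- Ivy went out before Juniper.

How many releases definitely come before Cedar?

5

Directly stated before Cedar: Dogwood and Ivy.
Beech reaches Cedar via Beech → Dogwood → Cedar.
Fir reaches Cedar via Fir → Dogwood → Cedar.
Hazel reaches Cedar via Hazel → Beech → Dogwood → Cedar.
No chain forces Ginkgo (or any of the others) ahead of Cedar.
That's Beech, Dogwood, Fir, Hazel, and Ivy — 5 in all.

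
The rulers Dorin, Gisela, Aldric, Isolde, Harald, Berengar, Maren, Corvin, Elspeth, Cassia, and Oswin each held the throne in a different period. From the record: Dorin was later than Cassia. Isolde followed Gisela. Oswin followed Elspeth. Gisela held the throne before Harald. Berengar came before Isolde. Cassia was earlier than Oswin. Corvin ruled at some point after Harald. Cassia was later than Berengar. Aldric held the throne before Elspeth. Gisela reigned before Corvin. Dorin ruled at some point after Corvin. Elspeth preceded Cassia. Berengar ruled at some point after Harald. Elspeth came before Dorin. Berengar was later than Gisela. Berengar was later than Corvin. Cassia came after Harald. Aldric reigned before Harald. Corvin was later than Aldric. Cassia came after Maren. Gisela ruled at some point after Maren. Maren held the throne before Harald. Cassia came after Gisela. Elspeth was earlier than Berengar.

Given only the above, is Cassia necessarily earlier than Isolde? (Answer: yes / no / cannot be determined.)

No chain of stated constraints runs from Cassia to Isolde, and none runs from Isolde to Cassia either.
So the relative order of Cassia and Isolde is not fixed by the given facts.

cannot be determined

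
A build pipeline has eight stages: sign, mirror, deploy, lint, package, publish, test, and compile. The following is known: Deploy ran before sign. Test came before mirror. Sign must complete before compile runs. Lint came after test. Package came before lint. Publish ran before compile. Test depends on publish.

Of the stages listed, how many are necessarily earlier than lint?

Directly stated before lint: package and test.
Publish reaches lint via publish → test → lint.
No chain forces deploy (or any of the others) ahead of lint.
That's package, publish, and test — 3 in all.

3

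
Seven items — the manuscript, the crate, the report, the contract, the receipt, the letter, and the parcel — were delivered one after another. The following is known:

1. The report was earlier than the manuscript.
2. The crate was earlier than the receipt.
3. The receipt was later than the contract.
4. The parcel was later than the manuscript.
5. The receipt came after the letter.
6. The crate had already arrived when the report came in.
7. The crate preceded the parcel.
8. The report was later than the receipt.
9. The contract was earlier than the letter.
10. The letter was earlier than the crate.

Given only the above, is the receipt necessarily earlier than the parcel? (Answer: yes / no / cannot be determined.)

yes

Chain the constraints: the receipt → the report → the manuscript → the parcel. Each link is directly stated, so the receipt comes before the parcel.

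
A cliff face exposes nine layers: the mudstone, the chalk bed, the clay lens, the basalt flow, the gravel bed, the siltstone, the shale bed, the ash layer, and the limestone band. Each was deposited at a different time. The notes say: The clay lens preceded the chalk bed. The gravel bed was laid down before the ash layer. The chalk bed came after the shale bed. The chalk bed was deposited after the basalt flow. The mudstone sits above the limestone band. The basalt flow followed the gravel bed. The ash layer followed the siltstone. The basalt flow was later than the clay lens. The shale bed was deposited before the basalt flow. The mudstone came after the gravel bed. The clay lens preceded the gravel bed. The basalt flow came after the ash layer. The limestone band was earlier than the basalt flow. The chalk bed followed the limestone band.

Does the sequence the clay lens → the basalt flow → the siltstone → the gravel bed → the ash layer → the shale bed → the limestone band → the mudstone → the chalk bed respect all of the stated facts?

no

The constraints require the shale bed before the basalt flow, but in the proposed sequence the basalt flow appears ahead of the shale bed. That one violation is enough.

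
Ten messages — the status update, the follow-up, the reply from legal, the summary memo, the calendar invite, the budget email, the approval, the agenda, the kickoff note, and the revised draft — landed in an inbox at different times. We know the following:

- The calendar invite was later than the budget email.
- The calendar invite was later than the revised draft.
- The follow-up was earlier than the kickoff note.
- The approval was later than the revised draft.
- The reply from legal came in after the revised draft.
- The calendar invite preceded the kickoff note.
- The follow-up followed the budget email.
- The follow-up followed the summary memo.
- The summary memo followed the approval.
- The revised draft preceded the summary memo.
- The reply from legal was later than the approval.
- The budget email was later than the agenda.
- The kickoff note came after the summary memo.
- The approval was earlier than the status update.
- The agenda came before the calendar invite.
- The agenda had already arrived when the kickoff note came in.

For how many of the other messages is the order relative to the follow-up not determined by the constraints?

3

Forced before the follow-up: the agenda, the approval, the budget email, the revised draft, and the summary memo; forced after the follow-up: the kickoff note.
That leaves the calendar invite, the reply from legal, and the status update with no forced order relative to the follow-up — 3.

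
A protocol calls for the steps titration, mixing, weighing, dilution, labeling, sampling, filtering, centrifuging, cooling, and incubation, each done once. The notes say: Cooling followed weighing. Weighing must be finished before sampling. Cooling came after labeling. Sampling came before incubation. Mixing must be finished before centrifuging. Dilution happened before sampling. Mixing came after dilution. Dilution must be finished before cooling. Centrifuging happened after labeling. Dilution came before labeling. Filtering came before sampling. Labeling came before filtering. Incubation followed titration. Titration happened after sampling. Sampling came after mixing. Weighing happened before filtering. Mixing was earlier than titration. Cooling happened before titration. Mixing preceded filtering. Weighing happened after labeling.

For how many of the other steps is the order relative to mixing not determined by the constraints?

3

Forced before mixing: dilution; forced after mixing: centrifuging, filtering, incubation, sampling, and titration.
That leaves cooling, labeling, and weighing with no forced order relative to mixing — 3.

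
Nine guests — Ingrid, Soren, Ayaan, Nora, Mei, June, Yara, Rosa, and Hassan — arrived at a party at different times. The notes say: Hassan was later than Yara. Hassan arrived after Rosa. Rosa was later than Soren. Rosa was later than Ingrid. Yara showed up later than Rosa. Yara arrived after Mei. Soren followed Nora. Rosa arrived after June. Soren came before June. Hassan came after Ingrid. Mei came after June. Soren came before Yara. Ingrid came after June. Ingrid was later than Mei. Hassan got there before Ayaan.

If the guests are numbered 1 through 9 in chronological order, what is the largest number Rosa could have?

6

Rosa must come before Ayaan, Hassan, and Yara — 3 guests forced after them.
Everything else can be placed before Rosa in some valid order, so Rosa can sit as late as position 9 − 3 = 6.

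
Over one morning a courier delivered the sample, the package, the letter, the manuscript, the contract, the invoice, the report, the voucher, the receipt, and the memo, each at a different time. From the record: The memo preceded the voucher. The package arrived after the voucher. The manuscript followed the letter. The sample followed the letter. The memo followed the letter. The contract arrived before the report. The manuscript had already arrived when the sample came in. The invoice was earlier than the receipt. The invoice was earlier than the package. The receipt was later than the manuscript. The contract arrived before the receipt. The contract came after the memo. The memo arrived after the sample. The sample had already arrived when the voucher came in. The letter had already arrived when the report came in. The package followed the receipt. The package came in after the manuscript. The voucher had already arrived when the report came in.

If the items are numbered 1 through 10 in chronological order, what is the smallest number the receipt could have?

The contract, the invoice, the letter, the manuscript, the memo, and the sample must all come before the receipt — 6 forced predecessors.
Nothing else is forced ahead of the receipt, so its earliest slot is position 6 + 1 = 7.

7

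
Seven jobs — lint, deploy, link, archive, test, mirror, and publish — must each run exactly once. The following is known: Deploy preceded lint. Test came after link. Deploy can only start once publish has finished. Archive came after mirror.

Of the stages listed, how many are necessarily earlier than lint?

Directly stated before lint: deploy.
Publish reaches lint via publish → deploy → lint.
No chain forces mirror (or any of the others) ahead of lint.
That's deploy and publish — 2 in all.

2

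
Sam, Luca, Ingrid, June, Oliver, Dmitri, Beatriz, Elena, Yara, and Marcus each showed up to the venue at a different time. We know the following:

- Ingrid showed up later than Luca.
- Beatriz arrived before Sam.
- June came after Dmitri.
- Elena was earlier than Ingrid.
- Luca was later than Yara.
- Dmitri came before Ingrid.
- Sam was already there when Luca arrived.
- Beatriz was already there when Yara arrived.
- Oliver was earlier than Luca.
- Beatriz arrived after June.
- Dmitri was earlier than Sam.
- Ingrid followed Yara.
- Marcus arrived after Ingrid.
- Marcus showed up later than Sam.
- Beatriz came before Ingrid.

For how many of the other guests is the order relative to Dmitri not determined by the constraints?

2

Forced after Dmitri: Beatriz, Ingrid, June, Luca, Marcus, Sam, and Yara.
That leaves Elena and Oliver with no forced order relative to Dmitri — 2.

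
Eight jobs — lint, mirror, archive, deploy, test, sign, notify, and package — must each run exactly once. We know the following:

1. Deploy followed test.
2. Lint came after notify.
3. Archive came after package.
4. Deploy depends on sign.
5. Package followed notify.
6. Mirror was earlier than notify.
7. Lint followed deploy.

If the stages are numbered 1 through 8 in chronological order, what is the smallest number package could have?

Mirror and notify must both come before package — 2 forced predecessors.
Nothing else is forced ahead of package, so its earliest slot is position 2 + 1 = 3.

3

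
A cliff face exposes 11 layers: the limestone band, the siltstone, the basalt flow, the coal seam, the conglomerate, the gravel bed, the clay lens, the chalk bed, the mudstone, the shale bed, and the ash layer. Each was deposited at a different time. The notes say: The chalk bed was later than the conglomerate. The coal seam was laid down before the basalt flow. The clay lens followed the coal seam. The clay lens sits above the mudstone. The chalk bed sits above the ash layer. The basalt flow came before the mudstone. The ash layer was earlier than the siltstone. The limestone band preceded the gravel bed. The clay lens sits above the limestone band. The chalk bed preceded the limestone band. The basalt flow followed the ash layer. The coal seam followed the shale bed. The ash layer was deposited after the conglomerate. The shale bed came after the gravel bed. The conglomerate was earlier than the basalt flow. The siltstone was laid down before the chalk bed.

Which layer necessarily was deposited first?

the conglomerate

The conglomerate has a chain of constraints placing it before every other layer, so the conglomerate must be first.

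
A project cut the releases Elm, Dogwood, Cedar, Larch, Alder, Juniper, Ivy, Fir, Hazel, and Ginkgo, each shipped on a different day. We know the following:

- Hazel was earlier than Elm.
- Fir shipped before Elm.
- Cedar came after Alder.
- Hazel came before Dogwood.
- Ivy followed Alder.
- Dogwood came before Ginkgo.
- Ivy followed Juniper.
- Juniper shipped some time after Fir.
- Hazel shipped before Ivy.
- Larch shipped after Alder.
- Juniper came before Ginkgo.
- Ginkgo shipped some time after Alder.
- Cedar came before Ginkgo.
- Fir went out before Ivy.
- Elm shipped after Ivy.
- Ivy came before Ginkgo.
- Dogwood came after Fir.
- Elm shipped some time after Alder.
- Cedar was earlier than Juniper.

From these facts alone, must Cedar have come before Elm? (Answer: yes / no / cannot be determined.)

yes

Chain the constraints: Cedar → Juniper → Ivy → Elm. Each link is directly stated, so Cedar comes before Elm.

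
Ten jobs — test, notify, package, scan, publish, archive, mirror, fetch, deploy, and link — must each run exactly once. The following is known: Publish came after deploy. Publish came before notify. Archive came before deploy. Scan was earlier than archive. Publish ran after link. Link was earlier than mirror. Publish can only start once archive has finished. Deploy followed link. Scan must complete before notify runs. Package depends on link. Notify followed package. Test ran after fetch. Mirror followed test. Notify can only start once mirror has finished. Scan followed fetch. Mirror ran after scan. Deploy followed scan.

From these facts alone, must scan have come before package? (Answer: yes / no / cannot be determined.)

No chain of stated constraints runs from scan to package, and none runs from package to scan either.
So the relative order of scan and package is not fixed by the given facts.

cannot be determined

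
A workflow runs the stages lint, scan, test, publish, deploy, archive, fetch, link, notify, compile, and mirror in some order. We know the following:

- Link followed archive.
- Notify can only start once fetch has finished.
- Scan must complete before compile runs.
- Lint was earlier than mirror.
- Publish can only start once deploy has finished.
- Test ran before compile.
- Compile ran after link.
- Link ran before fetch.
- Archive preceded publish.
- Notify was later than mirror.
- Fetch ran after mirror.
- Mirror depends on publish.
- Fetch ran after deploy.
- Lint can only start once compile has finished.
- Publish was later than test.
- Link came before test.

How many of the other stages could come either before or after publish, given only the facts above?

Forced before publish: archive, deploy, link, and test; forced after publish: fetch, mirror, and notify.
That leaves compile, lint, and scan with no forced order relative to publish — 3.

3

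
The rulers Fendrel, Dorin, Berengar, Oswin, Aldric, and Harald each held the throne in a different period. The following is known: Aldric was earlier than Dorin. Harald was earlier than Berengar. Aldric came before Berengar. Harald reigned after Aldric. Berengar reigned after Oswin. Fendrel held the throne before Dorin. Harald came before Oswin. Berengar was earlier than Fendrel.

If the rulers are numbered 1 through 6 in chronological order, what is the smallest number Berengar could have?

Aldric, Harald, and Oswin must all come before Berengar — 3 forced predecessors.
Nothing else is forced ahead of Berengar, so their earliest slot is position 3 + 1 = 4.

4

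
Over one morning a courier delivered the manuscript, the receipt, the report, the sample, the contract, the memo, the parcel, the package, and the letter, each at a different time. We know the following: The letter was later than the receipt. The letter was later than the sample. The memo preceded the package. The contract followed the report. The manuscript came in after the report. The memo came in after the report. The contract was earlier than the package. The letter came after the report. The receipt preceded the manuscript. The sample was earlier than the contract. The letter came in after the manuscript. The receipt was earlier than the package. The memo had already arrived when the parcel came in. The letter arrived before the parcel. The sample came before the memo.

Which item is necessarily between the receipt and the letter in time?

the manuscript

Tracing the constraints gives the receipt → the manuscript → the letter, so the manuscript sits after the receipt and before the letter.
No other item is forced both after the receipt and before the letter.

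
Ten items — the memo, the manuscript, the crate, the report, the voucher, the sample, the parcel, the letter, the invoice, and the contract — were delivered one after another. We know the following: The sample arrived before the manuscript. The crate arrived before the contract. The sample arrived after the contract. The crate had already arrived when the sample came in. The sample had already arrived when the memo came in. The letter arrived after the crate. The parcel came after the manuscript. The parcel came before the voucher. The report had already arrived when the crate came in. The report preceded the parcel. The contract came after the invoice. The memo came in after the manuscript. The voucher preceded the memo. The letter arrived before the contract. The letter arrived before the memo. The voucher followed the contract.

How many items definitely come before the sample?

Directly stated before the sample: the contract and the crate.
The invoice reaches the sample via the invoice → the contract → the sample.
The letter reaches the sample via the letter → the contract → the sample.
The report reaches the sample via the report → the crate → the sample.
No chain forces the manuscript (or any of the others) ahead of the sample.
That's the contract, the crate, the invoice, the letter, and the report — 5 in all.

5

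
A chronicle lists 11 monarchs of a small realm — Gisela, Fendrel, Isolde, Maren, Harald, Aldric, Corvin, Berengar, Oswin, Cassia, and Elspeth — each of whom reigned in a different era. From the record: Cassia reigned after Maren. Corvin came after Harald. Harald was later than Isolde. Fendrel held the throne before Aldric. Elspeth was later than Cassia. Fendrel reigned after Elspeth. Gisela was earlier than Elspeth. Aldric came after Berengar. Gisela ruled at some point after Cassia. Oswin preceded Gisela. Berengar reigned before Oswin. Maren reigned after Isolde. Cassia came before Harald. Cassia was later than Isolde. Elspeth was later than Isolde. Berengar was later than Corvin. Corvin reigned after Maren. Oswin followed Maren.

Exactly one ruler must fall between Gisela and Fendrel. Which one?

Tracing the constraints gives Gisela → Elspeth → Fendrel, so Elspeth sits after Gisela and before Fendrel.
No other ruler is forced both after Gisela and before Fendrel.

Elspeth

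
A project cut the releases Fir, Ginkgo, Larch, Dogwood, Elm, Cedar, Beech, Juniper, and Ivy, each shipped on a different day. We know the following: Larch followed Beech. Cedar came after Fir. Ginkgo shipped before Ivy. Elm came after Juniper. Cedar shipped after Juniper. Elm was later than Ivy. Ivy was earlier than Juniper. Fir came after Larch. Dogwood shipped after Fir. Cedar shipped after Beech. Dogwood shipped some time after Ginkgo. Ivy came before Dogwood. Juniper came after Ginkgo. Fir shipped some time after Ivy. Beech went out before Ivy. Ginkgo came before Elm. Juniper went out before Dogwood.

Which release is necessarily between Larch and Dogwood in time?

Fir

Tracing the constraints gives Larch → Fir → Dogwood, so Fir sits after Larch and before Dogwood.
No other release is forced both after Larch and before Dogwood.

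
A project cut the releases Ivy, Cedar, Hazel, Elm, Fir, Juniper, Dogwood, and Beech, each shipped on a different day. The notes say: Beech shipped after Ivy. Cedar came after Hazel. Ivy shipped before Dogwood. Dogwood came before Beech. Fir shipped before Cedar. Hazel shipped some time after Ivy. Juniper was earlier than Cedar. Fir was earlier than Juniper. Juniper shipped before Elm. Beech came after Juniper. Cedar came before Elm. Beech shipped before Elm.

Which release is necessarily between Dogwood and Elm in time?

Beech

Tracing the constraints gives Dogwood → Beech → Elm, so Beech sits after Dogwood and before Elm.
No other release is forced both after Dogwood and before Elm.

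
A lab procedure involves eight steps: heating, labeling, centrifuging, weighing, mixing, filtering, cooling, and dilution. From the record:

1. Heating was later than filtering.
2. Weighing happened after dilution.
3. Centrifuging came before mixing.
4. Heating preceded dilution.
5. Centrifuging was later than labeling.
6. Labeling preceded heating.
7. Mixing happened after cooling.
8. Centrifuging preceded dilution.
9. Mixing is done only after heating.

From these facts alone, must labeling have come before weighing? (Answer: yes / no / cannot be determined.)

yes

Chain the constraints: labeling → heating → dilution → weighing. Each link is directly stated, so labeling comes before weighing.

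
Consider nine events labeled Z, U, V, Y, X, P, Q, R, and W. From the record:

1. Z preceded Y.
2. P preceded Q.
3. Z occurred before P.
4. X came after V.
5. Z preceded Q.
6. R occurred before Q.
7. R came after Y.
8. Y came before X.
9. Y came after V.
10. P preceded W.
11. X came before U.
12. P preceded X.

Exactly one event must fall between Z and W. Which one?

P

Tracing the constraints gives Z → P → W, so P sits after Z and before W.
No other event is forced both after Z and before W.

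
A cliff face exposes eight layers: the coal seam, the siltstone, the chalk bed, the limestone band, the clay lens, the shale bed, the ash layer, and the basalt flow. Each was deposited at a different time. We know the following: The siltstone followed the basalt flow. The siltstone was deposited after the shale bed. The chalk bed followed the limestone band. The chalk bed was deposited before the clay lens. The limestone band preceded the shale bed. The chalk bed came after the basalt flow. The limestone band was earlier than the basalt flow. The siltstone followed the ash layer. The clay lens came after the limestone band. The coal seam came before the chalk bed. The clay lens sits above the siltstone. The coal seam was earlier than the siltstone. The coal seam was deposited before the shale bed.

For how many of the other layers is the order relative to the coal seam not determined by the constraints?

Forced after the coal seam: the chalk bed, the clay lens, the shale bed, and the siltstone.
That leaves the ash layer, the basalt flow, and the limestone band with no forced order relative to the coal seam — 3.

3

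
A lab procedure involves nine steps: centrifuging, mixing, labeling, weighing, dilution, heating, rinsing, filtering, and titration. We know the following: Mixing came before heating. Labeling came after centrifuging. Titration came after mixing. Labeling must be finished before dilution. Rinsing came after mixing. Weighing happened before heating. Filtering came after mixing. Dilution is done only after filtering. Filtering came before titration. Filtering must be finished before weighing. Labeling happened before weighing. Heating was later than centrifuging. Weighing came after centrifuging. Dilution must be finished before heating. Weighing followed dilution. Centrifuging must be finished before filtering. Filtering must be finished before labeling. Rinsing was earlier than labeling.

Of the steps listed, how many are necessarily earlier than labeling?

Directly stated before labeling: centrifuging, filtering, and rinsing.
Mixing reaches labeling via mixing → filtering → labeling.
That's centrifuging, filtering, mixing, and rinsing — 4 in all.

4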